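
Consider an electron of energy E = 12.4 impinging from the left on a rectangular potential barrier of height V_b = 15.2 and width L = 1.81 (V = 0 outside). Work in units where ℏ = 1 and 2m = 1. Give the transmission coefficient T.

Since E < V_b the interior solution is evanescent with decay constant κ = √(2m(V_b − E))/ℏ = 1.673.
κL = 3.029, sinh(κL) = 10.31.
Matching ψ, ψ′ at both faces gives T = [1 + V_b² sinh²(κL) / (4E(V_b − E))]⁻¹ = 1/177.9 = 0.00562.

T = 0.00562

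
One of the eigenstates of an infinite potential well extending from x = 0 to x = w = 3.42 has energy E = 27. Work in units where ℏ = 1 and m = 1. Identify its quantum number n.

For an infinite well E_n = n²π²ℏ²/(2mw²), so n = (w/πℏ)√(2mE).
n = (3.42/π) × √(2 × 1 × 27) = 8.000 → n = 8.

n = 8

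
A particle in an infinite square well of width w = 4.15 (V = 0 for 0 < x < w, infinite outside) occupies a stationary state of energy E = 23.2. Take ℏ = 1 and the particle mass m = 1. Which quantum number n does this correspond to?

n = 9

From E_n = n²π²ℏ²/(2mw²) invert to n = √(2mw²E)/(πℏ).
n = (4.15/π) × √(2 × 1 × 23.2) = 8.998 → n = 9.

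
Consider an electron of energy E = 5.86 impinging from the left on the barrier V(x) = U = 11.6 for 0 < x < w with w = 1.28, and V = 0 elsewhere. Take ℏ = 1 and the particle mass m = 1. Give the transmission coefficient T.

Since E < U the interior solution is evanescent with decay constant κ = √(2m(U − E))/ℏ = 3.388.
κw = 4.337, sinh(κw) = 38.23.
Matching ψ, ψ′ at both faces gives T = [1 + U² sinh²(κw) / (4E(U − E))]⁻¹ = 1/1463 = 0.000684.

T = 0.000684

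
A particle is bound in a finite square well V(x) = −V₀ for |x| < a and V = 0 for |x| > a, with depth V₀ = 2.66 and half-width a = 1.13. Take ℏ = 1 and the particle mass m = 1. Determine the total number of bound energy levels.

The dimensionless depth is z₀ = a√(2mV₀)/ℏ = 1.13 × √(5.320) = 2.606.
The even/odd transcendental equations gain one root per π/2 in z₀, giving N = 1 + ⌊2z₀/π⌋ = 1 + ⌊1.659⌋ = 2.

N = 2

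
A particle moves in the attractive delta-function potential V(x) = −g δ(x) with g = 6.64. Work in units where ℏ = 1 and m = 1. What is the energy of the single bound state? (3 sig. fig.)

For x ≠ 0 the bound state is ψ ∝ e^{−κ|x|}; integrating the TISE across the delta gives the cusp condition 2κ = 2mg/ℏ², so κ = 6.640.
Then E = −ℏ²κ²/(2m) = −mg²/(2ℏ²) = -22.04.

E = -22.0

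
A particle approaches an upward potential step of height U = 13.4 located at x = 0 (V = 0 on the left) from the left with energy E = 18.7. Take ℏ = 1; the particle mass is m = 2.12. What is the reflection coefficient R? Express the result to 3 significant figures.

The wavenumbers are k₁ = √(2mE)/ℏ = 8.904 on the left and k₂ = √(2m(E − U))/ℏ = 4.740 on the right.
Continuity of ψ and ψ′ at the step yields the reflection amplitude r = (k₁ − k₂)/(k₁ + k₂) = 0.3052; thus R = |r|² = 0.09313, T = 0.9069.

R = 0.0931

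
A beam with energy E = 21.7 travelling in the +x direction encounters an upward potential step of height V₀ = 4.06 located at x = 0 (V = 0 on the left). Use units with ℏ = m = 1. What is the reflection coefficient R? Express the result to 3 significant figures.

The wavenumbers are k₁ = √(2mE)/ℏ = 6.588 on the left and k₂ = √(2m(E − V₀))/ℏ = 5.940 on the right.
Matching ψ and ψ′ at x = 0 gives r = (k₁ − k₂)/(k₁ + k₂), so R = r² = 0.002677 and T = 1 − R = 0.9973.

R = 0.00268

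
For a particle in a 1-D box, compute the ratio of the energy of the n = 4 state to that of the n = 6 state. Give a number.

E_n = n²π²ℏ²/(2mL²) so the ratio is n₂²/n₁² = 16/36 = 0.444444.

0.444444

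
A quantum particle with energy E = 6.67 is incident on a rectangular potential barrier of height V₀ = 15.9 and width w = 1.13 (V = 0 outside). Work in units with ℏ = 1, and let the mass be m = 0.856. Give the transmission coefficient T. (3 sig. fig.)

T = 0.000489

E < V₀: inside the barrier ψ ∝ e^{±κx} with κ = √(2m(V₀ − E))/ℏ = 3.975.
κw = 4.492, sinh(κw) = 44.64.
Matching ψ, ψ′ at both faces gives T = [1 + V₀² sinh²(κw) / (4E(V₀ − E))]⁻¹ = 1/2047 = 0.000489.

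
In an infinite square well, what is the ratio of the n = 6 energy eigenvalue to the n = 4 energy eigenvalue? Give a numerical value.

Since E_n ∝ n², the ratio is (6/4)² = 2.25.

2.25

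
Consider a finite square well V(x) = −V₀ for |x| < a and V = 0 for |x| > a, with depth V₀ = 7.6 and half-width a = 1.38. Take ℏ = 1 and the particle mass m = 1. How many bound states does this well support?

Define the well-strength parameter z₀ = (a/ℏ)√(2mV₀) = 1.38 × √(2·1·7.6) = 5.380.
The even/odd transcendental equations gain one root per π/2 in z₀, giving N = 1 + ⌊2z₀/π⌋ = 1 + ⌊3.425⌋ = 4.

N = 4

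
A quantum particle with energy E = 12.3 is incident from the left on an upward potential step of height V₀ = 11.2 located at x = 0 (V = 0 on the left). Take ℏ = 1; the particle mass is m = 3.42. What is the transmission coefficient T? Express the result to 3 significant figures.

T = 0.709

The wavenumbers are k₁ = √(2mE)/ℏ = 9.172 on the left and k₂ = √(2m(E − V₀))/ℏ = 2.743 on the right.
Continuity of ψ and ψ′ at the step yields the reflection amplitude r = (k₁ − k₂)/(k₁ + k₂) = 0.5396; thus R = |r|² = 0.2912, T = 0.7088.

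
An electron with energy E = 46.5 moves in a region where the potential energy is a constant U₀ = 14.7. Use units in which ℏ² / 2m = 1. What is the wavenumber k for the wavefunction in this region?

k = 5.64

With E > U₀ the solution is oscillatory, ψ ∝ e^{±ikx} with k = √(2m(E − U₀))/ℏ.
k = √(2 × 0.5 × 31.8) = 5.639.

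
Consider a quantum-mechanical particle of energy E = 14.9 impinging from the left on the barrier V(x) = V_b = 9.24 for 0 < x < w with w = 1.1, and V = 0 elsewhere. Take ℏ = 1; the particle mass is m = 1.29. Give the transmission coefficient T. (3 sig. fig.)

T = 0.838

Above the barrier the interior wavenumber is k₂ = √(2m(E − V_b))/ℏ = 3.821, giving phase k₂w = 4.203.
Matching at both interfaces gives T⁻¹ = 1 + V_b² sin²(k₂w) / [4E(E − V_b)] = 1.193, hence T = 0.838.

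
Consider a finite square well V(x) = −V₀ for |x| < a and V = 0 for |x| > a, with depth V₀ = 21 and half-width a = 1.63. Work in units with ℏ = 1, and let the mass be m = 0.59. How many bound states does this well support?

The dimensionless depth is z₀ = a√(2mV₀)/ℏ = 1.63 × √(24.78) = 8.114.
A new bound state (alternating even/odd) appears each time z₀ passes a multiple of π/2, so N = ⌊2z₀/π⌋ + 1 = ⌊5.166⌋ + 1 = 6.

N = 6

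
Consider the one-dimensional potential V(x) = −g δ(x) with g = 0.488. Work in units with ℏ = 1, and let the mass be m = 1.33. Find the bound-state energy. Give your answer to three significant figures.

E = -0.158

The bound state is ψ(x) = √κ e^{−κ|x|}. The derivative jump ψ'(0⁺) − ψ'(0⁻) = −(2mg/ℏ²)ψ(0) fixes κ = mg/ℏ² = 0.6490.
Then E = −ℏ²κ²/(2m) = −mg²/(2ℏ²) = -0.1584.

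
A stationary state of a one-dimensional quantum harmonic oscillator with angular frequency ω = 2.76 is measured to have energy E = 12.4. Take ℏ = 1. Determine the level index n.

n = 4

Invert E_n = (n + ½)ℏω: n = E/ℏω − ½ = 3.993, so n = 4.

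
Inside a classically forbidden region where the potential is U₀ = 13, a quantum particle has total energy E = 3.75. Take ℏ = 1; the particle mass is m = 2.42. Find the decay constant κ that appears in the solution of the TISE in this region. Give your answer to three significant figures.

Since E < U₀ the TISE in this region is ψ'' = κ²ψ with κ = √(2m(U₀ − E))/ℏ.
κ = √(2 × 2.42 × 9.25) = 6.691.

κ = 6.69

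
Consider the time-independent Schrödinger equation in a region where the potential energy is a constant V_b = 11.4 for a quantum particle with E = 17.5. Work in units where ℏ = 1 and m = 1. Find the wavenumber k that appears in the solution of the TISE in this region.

With E > V_b the solution is oscillatory, ψ ∝ e^{±ikx} with k = √(2m(E − V_b))/ℏ.
k = √(2 × 1 × 6.1) = 3.493.

k = 3.49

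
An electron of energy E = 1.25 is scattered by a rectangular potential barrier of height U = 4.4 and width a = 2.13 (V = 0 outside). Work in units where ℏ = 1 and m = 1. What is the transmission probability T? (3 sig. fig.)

E < U: inside the barrier ψ ∝ e^{±κx} with κ = √(2m(U − E))/ℏ = 2.510.
κa = 5.346, sinh(κa) = 104.9.
The exact tunnelling result is T⁻¹ = 1 + U² sinh²(κa) / [4E(U − E)] = 13530, so T = 0.0000739.

T = 0.0000739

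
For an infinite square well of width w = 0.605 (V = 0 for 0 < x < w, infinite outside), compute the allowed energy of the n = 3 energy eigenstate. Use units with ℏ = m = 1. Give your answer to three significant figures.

Requiring ψ(0) = ψ(w) = 0 quantises k = nπ/w, hence E_n = ℏ²k²/2m = n²π²ℏ²/(2mw²).
E_3 = 3² × π² / (2 × 1 × 0.605²) = 121.3.

E = 121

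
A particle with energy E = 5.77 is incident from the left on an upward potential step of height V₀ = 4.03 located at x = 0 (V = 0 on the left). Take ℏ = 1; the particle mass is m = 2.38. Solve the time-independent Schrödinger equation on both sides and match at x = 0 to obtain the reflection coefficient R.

R = 0.0847

The wavenumbers are k₁ = √(2mE)/ℏ = 5.241 on the left and k₂ = √(2m(E − V₀))/ℏ = 2.878 on the right.
Continuity of ψ and ψ′ at the step yields the reflection amplitude r = (k₁ − k₂)/(k₁ + k₂) = 0.2910; thus R = |r|² = 0.08470, T = 0.9153.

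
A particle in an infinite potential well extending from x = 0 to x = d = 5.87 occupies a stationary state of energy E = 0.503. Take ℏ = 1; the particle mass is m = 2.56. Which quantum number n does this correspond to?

For an infinite well E_n = n²π²ℏ²/(2md²), so n = (d/πℏ)√(2mE).
n = (5.87/π) × √(2 × 2.56 × 0.503) = 2.999 → n = 3.

n = 3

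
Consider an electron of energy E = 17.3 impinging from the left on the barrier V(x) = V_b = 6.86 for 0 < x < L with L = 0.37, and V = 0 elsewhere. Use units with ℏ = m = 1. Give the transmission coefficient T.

E > V_b: inside the barrier k₂ = √(2m(E − V_b))/ℏ = 4.569, k₂L = 1.691.
Matching at both interfaces gives T⁻¹ = 1 + V_b² sin²(k₂L) / [4E(E − V_b)] = 1.064, hence T = 0.940.

T = 0.940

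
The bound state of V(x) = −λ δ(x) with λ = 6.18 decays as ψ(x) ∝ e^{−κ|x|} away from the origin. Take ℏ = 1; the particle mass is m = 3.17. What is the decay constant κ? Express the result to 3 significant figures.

Integrating the TISE across x = 0 gives the cusp condition ψ'(0⁺) − ψ'(0⁻) = −(2mλ/ℏ²)ψ(0).
With ψ ∝ e^{−κ|x|} this yields −2κ = −2mλ/ℏ², so κ = mλ/ℏ² = 19.59.

κ = 19.6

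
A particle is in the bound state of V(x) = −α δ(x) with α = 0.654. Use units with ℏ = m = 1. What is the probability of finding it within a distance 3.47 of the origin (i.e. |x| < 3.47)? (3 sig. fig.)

P = 0.989

The normalised bound state is ψ = √κ e^{−κ|x|} with κ = mα/ℏ² = 0.6540.
P(|x| < d) = ∫_{−d}^{d} κ e^{−2κ|x|} dx = 1 − e^{−2κd} = 1 − e^{−4.539} = 0.9893.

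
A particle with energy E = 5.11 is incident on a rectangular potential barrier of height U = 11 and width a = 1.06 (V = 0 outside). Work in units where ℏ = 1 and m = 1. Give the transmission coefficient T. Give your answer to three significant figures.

T = 0.00275

Since E < U the interior solution is evanescent with decay constant κ = √(2m(U − E))/ℏ = 3.432.
κa = 3.638, sinh(κa) = 19.00.
The exact tunnelling result is T⁻¹ = 1 + U² sinh²(κa) / [4E(U − E)] = 363.7, so T = 0.00275.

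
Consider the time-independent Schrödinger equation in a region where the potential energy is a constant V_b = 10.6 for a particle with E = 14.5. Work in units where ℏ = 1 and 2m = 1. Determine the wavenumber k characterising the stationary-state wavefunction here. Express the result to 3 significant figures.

With E > V_b the solution is oscillatory, ψ ∝ e^{±ikx} with k = √(2m(E − V_b))/ℏ.
k = √(2 × 0.5 × 3.9) = 1.975.

k = 1.97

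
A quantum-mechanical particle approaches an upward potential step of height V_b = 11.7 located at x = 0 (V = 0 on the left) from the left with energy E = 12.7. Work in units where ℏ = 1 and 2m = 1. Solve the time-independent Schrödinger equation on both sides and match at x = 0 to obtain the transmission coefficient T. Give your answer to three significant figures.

The wavenumbers are k₁ = √(2mE)/ℏ = 3.564 on the left and k₂ = √(2m(E − V_b))/ℏ = 1.000 on the right.
Continuity of ψ and ψ′ at the step yields the reflection amplitude r = (k₁ − k₂)/(k₁ + k₂) = 0.5618; thus R = |r|² = 0.3156, T = 0.6844.

T = 0.684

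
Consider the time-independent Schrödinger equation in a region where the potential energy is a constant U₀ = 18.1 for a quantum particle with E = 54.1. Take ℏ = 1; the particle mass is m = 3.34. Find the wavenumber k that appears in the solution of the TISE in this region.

k = 15.5

With E > U₀ the solution is oscillatory, ψ ∝ e^{±ikx} with k = √(2m(E − U₀))/ℏ.
k = √(2 × 3.34 × 36) = 15.51.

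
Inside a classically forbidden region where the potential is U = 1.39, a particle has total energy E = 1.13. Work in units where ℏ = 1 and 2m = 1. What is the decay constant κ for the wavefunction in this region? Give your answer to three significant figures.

κ = 0.510

Since E < U the TISE in this region is ψ'' = κ²ψ with κ = √(2m(U − E))/ℏ.
κ = √(2 × 0.5 × 0.26) = 0.5099.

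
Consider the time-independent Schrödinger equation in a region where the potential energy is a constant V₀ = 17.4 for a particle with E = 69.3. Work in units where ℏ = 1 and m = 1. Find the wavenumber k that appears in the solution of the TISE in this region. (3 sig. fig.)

k = 10.2

With E > V₀ the solution is oscillatory, ψ ∝ e^{±ikx} with k = √(2m(E − V₀))/ℏ.
k = √(2 × 1 × 51.9) = 10.19.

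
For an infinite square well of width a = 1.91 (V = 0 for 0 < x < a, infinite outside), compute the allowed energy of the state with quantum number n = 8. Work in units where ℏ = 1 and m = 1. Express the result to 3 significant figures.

Requiring ψ(0) = ψ(a) = 0 quantises k = nπ/a, hence E_n = ℏ²k²/2m = n²π²ℏ²/(2ma²).
E_8 = 8² × π² / (2 × 1 × 1.91²) = 86.57.

E = 86.6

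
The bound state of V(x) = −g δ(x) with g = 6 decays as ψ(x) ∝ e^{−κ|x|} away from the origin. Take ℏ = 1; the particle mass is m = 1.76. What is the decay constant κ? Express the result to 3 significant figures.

κ = 10.6

Integrating the TISE across x = 0 gives the cusp condition ψ'(0⁺) − ψ'(0⁻) = −(2mg/ℏ²)ψ(0).
With ψ ∝ e^{−κ|x|} this yields −2κ = −2mg/ℏ², so κ = mg/ℏ² = 10.56.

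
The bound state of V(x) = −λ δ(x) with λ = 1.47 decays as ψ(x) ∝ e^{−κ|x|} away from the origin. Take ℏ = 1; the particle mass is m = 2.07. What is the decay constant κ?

κ = 3.04

Integrating the TISE across x = 0 gives the cusp condition ψ'(0⁺) − ψ'(0⁻) = −(2mλ/ℏ²)ψ(0).
With ψ ∝ e^{−κ|x|} this yields −2κ = −2mλ/ℏ², so κ = mλ/ℏ² = 3.043.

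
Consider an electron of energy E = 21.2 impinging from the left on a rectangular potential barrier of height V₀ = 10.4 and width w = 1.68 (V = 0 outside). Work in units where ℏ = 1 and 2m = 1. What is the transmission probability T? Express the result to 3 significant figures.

T = 0.947

E > V₀: inside the barrier k₂ = √(2m(E − V₀))/ℏ = 3.286, k₂w = 5.521.
Matching at both interfaces gives T⁻¹ = 1 + V₀² sin²(k₂w) / [4E(E − V₀)] = 1.056, hence T = 0.947.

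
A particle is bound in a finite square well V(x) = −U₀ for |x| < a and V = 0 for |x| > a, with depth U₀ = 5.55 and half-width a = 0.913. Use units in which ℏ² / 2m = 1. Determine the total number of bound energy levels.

N = 2

The dimensionless depth is z₀ = a√(2mU₀)/ℏ = 0.913 × √(5.550) = 2.151.
The even/odd transcendental equations gain one root per π/2 in z₀, giving N = 1 + ⌊2z₀/π⌋ = 1 + ⌊1.369⌋ = 2.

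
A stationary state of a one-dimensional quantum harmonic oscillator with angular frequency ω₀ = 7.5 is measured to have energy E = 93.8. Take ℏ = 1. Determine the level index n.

Invert E_n = (n + ½)ℏω₀: n = E/ℏω₀ − ½ = 12.007, so n = 12.

n = 12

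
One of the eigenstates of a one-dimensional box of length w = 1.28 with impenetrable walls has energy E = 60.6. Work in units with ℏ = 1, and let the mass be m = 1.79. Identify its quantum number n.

From E_n = n²π²ℏ²/(2mw²) invert to n = √(2mw²E)/(πℏ).
n = (1.28/π) × √(2 × 1.79 × 60.6) = 6.001 → n = 6.

n = 6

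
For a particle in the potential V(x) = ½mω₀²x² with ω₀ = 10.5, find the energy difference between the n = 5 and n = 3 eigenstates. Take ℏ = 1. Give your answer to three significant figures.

ΔE = 21.0

E_n = ℏω₀(n + ½), so ΔE = (5 − 3) ℏω₀ = 2 × 10.5 = 21.00.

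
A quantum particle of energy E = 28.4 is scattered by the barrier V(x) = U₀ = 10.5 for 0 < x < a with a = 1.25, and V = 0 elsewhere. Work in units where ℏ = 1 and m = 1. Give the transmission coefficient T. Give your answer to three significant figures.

T = 0.955

Above the barrier the interior wavenumber is k₂ = √(2m(E − U₀))/ℏ = 5.983, giving phase k₂a = 7.479.
T = [1 + U₀² sin²(k₂a) / (4E(E − U₀))]⁻¹ = 1/1.047 = 0.955.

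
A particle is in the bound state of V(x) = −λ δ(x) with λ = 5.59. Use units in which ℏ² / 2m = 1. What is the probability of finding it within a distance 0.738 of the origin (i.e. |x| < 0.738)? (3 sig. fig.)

P = 0.984

The normalised bound state is ψ = √κ e^{−κ|x|} with κ = mλ/ℏ² = 2.795.
P(|x| < d) = ∫_{−d}^{d} κ e^{−2κ|x|} dx = 1 − e^{−2κd} = 1 − e^{−4.125} = 0.9838.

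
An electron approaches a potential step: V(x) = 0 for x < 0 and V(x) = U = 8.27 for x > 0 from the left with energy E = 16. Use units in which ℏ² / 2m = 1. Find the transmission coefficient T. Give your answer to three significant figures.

The wavenumbers are k₁ = √(2mE)/ℏ = 4.000 on the left and k₂ = √(2m(E − U))/ℏ = 2.780 on the right.
Continuity of ψ and ψ′ at the step yields the reflection amplitude r = (k₁ − k₂)/(k₁ + k₂) = 0.1799; thus R = |r|² = 0.03236, T = 0.9676.

T = 0.968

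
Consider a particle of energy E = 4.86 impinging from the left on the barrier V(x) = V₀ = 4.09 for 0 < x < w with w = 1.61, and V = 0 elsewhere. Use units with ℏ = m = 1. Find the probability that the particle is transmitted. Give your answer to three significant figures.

T = 0.519

Above the barrier the interior wavenumber is k₂ = √(2m(E − V₀))/ℏ = 1.241, giving phase k₂w = 1.998.
Matching at both interfaces gives T⁻¹ = 1 + V₀² sin²(k₂w) / [4E(E − V₀)] = 1.926, hence T = 0.519.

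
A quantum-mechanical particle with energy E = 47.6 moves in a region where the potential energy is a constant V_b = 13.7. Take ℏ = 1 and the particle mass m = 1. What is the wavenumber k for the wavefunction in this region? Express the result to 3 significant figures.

k = 8.23

With E > V_b the solution is oscillatory, ψ ∝ e^{±ikx} with k = √(2m(E − V_b))/ℏ.
k = √(2 × 1 × 33.9) = 8.234.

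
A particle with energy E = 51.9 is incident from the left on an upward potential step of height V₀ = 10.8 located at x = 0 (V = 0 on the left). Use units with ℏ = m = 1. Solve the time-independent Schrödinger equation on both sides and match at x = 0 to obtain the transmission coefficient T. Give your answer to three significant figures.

On each side the TISE gives plane waves with k = √(2m(E − V))/ℏ: k₁ = √(2·1·51.9) = 10.19, k₂ = √(2·1·41.1) = 9.066.
Continuity of ψ and ψ′ at the step yields the reflection amplitude r = (k₁ − k₂)/(k₁ + k₂) = 0.05826; thus R = |r|² = 0.003394, T = 0.9966.

T = 0.997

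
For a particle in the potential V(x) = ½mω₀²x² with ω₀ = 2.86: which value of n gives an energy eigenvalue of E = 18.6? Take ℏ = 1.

n = 6

E_n = ℏω₀(n + ½) ⇒ n = E/(ℏω₀) − ½ = 18.6/2.86 − 0.5 = 6.003 → n = 6.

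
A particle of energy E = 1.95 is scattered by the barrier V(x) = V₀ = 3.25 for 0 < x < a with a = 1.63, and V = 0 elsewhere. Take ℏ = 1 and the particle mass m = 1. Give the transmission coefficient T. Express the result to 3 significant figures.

E < V₀: inside the barrier ψ ∝ e^{±κx} with κ = √(2m(V₀ − E))/ℏ = 1.612.
κa = 2.628, sinh(κa) = 6.889.
Matching ψ, ψ′ at both faces gives T = [1 + V₀² sinh²(κa) / (4E(V₀ − E))]⁻¹ = 1/50.44 = 0.0198.

T = 0.0198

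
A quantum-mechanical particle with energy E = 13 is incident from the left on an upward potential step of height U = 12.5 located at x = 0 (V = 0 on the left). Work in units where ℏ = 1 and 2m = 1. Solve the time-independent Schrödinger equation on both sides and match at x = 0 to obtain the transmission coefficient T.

On each side the TISE gives plane waves with k = √(2m(E − V))/ℏ: k₁ = √(2·½·13) = 3.606, k₂ = √(2·½·0.5) = 0.7071.
Continuity of ψ and ψ′ at the step yields the reflection amplitude r = (k₁ − k₂)/(k₁ + k₂) = 0.6721; thus R = |r|² = 0.4517, T = 0.5483.

T = 0.548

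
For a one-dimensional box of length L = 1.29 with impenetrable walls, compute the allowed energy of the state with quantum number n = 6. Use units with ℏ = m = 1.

The infinite-well eigenfunctions ψ_n = √(2/L) sin(nπx/L) vanish at both walls, giving E_n = n²π²ℏ²/(2mL²).
E_6 = 6² × π² / (2 × 1 × 1.29²) = 106.8.

E = 107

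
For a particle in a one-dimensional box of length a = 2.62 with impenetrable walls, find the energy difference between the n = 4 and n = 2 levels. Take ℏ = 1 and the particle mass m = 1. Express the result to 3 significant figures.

ΔE = 8.63

E_n = n²π²ℏ²/(2ma²), so ΔE = (4² − 2²) π²ℏ²/(2ma²).
ΔE = 12 × π² / (2 × 1 × 2.62²) = 8.627.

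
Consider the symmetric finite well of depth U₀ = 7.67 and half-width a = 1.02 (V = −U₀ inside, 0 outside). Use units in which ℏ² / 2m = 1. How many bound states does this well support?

Define the well-strength parameter z₀ = (a/ℏ)√(2mU₀) = 1.02 × √(2·0.5·7.67) = 2.825.
A new bound state (alternating even/odd) appears each time z₀ passes a multiple of π/2, so N = ⌊2z₀/π⌋ + 1 = ⌊1.798⌋ + 1 = 2.

N = 2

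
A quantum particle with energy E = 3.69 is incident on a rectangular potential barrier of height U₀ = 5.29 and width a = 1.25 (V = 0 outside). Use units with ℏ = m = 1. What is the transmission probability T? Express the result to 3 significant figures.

Since E < U₀ the interior solution is evanescent with decay constant κ = √(2m(U₀ − E))/ℏ = 1.789.
κa = 2.236, sinh(κa) = 4.625.
The exact tunnelling result is T⁻¹ = 1 + U₀² sinh²(κa) / [4E(U₀ − E)] = 26.34, so T = 0.0380.

T = 0.0380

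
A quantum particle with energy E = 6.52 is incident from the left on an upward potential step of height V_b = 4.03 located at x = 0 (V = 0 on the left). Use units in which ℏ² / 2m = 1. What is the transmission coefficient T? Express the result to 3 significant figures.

On each side the TISE gives plane waves with k = √(2m(E − V))/ℏ: k₁ = √(2·½·6.52) = 2.553, k₂ = √(2·½·2.49) = 1.578.
Matching ψ and ψ′ at x = 0 gives r = (k₁ − k₂)/(k₁ + k₂), so R = r² = 0.05575 and T = 1 − R = 0.9443.

T = 0.944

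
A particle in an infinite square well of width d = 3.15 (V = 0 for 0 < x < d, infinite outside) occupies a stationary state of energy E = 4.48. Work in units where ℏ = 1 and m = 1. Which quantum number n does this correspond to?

n = 3

From E_n = n²π²ℏ²/(2md²) invert to n = √(2md²E)/(πℏ).
n = (3.15/π) × √(2 × 1 × 4.48) = 3.001 → n = 3.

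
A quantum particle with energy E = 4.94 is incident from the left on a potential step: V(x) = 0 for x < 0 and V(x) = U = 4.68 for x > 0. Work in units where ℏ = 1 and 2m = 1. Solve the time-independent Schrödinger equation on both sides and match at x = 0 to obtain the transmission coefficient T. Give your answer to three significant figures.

T = 0.607

On each side the TISE gives plane waves with k = √(2m(E − V))/ℏ: k₁ = √(2·½·4.94) = 2.223, k₂ = √(2·½·0.26) = 0.5099.
Continuity of ψ and ψ′ at the step yields the reflection amplitude r = (k₁ − k₂)/(k₁ + k₂) = 0.6268; thus R = |r|² = 0.3929, T = 0.6071.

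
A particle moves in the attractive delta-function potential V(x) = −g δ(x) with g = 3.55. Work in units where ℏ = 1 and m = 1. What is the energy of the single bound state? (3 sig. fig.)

The bound state is ψ(x) = √κ e^{−κ|x|}. The derivative jump ψ'(0⁺) − ψ'(0⁻) = −(2mg/ℏ²)ψ(0) fixes κ = mg/ℏ² = 3.550.
Then E = −ℏ²κ²/(2m) = −mg²/(2ℏ²) = -6.301.

E = -6.30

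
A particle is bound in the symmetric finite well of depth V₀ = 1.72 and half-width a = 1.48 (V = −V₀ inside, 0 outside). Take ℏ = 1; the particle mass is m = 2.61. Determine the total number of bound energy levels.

N = 3

Define the well-strength parameter z₀ = (a/ℏ)√(2mV₀) = 1.48 × √(2·2.61·1.72) = 4.435.
A new bound state (alternating even/odd) appears each time z₀ passes a multiple of π/2, so N = ⌊2z₀/π⌋ + 1 = ⌊2.823⌋ + 1 = 3.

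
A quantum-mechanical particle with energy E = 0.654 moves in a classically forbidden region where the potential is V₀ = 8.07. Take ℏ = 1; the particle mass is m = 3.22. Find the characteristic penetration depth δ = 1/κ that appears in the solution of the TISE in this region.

Since E < V₀ the TISE in this region is ψ'' = κ²ψ with κ = √(2m(V₀ − E))/ℏ.
κ = √(2 × 3.22 × 7.416) = 6.911. The penetration depth is δ = 1/κ = 0.145.

δ = 0.145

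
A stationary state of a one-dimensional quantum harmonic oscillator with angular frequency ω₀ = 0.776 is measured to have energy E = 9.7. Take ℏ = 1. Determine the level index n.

Invert E_n = (n + ½)ℏω₀: n = E/ℏω₀ − ½ = 12.000, so n = 12.

n = 12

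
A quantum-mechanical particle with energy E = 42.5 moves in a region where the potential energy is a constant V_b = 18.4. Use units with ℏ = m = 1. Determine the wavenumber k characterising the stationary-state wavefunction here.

k = 6.94

With E > V_b the solution is oscillatory, ψ ∝ e^{±ikx} with k = √(2m(E − V_b))/ℏ.
k = √(2 × 1 × 24.1) = 6.943.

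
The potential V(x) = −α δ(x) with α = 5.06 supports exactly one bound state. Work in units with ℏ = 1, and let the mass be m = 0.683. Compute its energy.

The bound state is ψ(x) = √κ e^{−κ|x|}. The derivative jump ψ'(0⁺) − ψ'(0⁻) = −(2mα/ℏ²)ψ(0) fixes κ = mα/ℏ² = 3.456.
Then E = −ℏ²κ²/(2m) = −mα²/(2ℏ²) = -8.744.

E = -8.74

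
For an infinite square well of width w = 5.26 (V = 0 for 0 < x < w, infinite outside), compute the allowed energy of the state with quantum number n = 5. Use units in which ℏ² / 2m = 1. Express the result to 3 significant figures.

E = 8.92

The infinite-well eigenfunctions ψ_n = √(2/w) sin(nπx/w) vanish at both walls, giving E_n = n²π²ℏ²/(2mw²).
E_5 = 5² × π² / (2 × 0.5 × 5.26²) = 8.918.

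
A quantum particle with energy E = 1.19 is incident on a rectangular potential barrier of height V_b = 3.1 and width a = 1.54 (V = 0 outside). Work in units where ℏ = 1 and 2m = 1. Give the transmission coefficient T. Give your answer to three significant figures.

E < V_b: inside the barrier ψ ∝ e^{±κx} with κ = √(2m(V_b − E))/ℏ = 1.382.
κa = 2.128, sinh(κa) = 4.141.
Matching ψ, ψ′ at both faces gives T = [1 + V_b² sinh²(κa) / (4E(V_b − E))]⁻¹ = 1/19.12 = 0.0523.

T = 0.0523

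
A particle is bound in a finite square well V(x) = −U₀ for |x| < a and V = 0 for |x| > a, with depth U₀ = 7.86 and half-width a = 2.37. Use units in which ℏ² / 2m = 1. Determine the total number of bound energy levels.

N = 5

Define the well-strength parameter z₀ = (a/ℏ)√(2mU₀) = 2.37 × √(2·0.5·7.86) = 6.644.
A new bound state (alternating even/odd) appears each time z₀ passes a multiple of π/2, so N = ⌊2z₀/π⌋ + 1 = ⌊4.230⌋ + 1 = 5.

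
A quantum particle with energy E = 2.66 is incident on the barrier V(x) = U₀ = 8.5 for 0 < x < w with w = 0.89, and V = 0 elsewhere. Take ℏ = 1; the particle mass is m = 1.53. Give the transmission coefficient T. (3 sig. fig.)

T = 0.00185

Since E < U₀ the interior solution is evanescent with decay constant κ = √(2m(U₀ − E))/ℏ = 4.227.
κw = 3.762, sinh(κw) = 21.51.
The exact tunnelling result is T⁻¹ = 1 + U₀² sinh²(κw) / [4E(U₀ − E)] = 539.1, so T = 0.00185.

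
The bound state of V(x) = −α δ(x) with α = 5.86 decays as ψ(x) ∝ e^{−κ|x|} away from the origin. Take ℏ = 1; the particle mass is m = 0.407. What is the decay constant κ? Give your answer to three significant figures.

κ = 2.39

Integrate −(ℏ²/2m)ψ'' − αδ(x)ψ = Eψ from −ε to +ε: the ψ'' term gives ψ'(0⁺) − ψ'(0⁻) and the δ term gives −(2mα/ℏ²)ψ(0).
With ψ ∝ e^{−κ|x|} this yields −2κ = −2mα/ℏ², so κ = mα/ℏ² = 2.385.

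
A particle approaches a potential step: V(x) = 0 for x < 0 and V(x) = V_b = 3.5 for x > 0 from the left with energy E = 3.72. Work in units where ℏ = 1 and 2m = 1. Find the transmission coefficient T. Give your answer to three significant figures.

T = 0.629

On each side the TISE gives plane waves with k = √(2m(E − V))/ℏ: k₁ = √(2·½·3.72) = 1.929, k₂ = √(2·½·0.22) = 0.4690.
Matching ψ and ψ′ at x = 0 gives r = (k₁ − k₂)/(k₁ + k₂), so R = r² = 0.3706 and T = 1 − R = 0.6294.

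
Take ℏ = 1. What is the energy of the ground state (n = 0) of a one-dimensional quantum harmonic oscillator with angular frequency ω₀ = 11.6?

The oscillator eigenvalues are E_n = ℏω₀(n + ½), so E_0 = 11.6 × 0.5 = 5.800.

E = 5.80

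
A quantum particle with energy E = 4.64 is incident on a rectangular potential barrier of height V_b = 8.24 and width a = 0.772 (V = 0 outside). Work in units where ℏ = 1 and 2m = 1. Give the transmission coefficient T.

T = 0.190

E < V_b: inside the barrier ψ ∝ e^{±κx} with κ = √(2m(V_b − E))/ℏ = 1.897.
κa = 1.465, sinh(κa) = 2.048.
The exact tunnelling result is T⁻¹ = 1 + V_b² sinh²(κa) / [4E(V_b − E)] = 5.261, so T = 0.190.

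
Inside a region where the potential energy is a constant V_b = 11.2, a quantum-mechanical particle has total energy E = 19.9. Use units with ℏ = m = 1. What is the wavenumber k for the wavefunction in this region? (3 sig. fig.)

With E > V_b the solution is oscillatory, ψ ∝ e^{±ikx} with k = √(2m(E − V_b))/ℏ.
k = √(2 × 1 × 8.7) = 4.171.

k = 4.17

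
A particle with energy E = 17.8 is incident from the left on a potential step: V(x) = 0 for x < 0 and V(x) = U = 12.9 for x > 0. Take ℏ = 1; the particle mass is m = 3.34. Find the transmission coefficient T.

T = 0.903

The wavenumbers are k₁ = √(2mE)/ℏ = 10.90 on the left and k₂ = √(2m(E − U))/ℏ = 5.721 on the right.
Matching ψ and ψ′ at x = 0 gives r = (k₁ − k₂)/(k₁ + k₂), so R = r² = 0.09719 and T = 1 − R = 0.9028.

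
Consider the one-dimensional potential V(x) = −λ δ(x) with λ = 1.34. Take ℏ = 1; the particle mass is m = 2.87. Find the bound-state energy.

E = -2.58

The bound state is ψ(x) = √κ e^{−κ|x|}. The derivative jump ψ'(0⁺) − ψ'(0⁻) = −(2mλ/ℏ²)ψ(0) fixes κ = mλ/ℏ² = 3.846.
Then E = −ℏ²κ²/(2m) = −mλ²/(2ℏ²) = -2.577.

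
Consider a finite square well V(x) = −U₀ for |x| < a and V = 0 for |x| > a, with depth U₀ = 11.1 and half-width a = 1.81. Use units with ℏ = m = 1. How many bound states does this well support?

The dimensionless depth is z₀ = a√(2mU₀)/ℏ = 1.81 × √(22.20) = 8.528.
A new bound state (alternating even/odd) appears each time z₀ passes a multiple of π/2, so N = ⌊2z₀/π⌋ + 1 = ⌊5.429⌋ + 1 = 6.

N = 6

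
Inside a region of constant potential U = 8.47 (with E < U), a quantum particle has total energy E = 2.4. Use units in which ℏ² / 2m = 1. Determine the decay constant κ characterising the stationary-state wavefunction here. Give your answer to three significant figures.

κ = 2.46

Since E < U the TISE in this region is ψ'' = κ²ψ with κ = √(2m(U − E))/ℏ.
κ = √(2 × 0.5 × 6.07) = 2.464.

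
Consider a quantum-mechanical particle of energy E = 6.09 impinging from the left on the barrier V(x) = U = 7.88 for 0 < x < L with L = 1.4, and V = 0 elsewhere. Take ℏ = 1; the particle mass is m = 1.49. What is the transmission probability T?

T = 0.00436

Since E < U the interior solution is evanescent with decay constant κ = √(2m(U − E))/ℏ = 2.310.
κL = 3.233, sinh(κL) = 12.66.
The exact tunnelling result is T⁻¹ = 1 + U² sinh²(κL) / [4E(U − E)] = 229.4, so T = 0.00436.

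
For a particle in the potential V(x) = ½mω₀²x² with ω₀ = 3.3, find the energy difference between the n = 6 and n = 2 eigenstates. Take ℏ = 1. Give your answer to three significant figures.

E_n = ℏω₀(n + ½), so ΔE = (6 − 2) ℏω₀ = 4 × 3.3 = 13.20.

ΔE = 13.2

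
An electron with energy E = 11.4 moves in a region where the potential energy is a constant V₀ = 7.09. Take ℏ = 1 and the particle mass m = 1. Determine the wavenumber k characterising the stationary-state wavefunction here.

With E > V₀ the solution is oscillatory, ψ ∝ e^{±ikx} with k = √(2m(E − V₀))/ℏ.
k = √(2 × 1 × 4.31) = 2.936.

k = 2.94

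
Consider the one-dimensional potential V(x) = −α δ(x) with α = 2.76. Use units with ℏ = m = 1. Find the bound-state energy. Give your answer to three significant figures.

E = -3.81

For x ≠ 0 the bound state is ψ ∝ e^{−κ|x|}; integrating the TISE across the delta gives the cusp condition 2κ = 2mα/ℏ², so κ = 2.760.
Then E = −ℏ²κ²/(2m) = −mα²/(2ℏ²) = -3.809.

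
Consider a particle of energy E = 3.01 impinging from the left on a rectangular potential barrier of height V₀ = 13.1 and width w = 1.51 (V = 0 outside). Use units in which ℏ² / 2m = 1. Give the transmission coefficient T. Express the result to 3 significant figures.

E < V₀: inside the barrier ψ ∝ e^{±κx} with κ = √(2m(V₀ − E))/ℏ = 3.176.
κw = 4.796, sinh(κw) = 60.54.
The exact tunnelling result is T⁻¹ = 1 + V₀² sinh²(κw) / [4E(V₀ − E)] = 5178, so T = 0.000193.

T = 0.000193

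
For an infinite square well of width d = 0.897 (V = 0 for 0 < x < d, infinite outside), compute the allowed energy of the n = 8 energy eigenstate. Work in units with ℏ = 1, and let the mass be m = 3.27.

Requiring ψ(0) = ψ(d) = 0 quantises k = nπ/d, hence E_n = ℏ²k²/2m = n²π²ℏ²/(2md²).
E_8 = 8² × π² / (2 × 3.27 × 0.897²) = 120.0.

E = 120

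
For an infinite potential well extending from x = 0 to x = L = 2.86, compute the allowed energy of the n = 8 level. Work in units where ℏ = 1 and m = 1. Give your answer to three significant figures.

E = 38.6

Requiring ψ(0) = ψ(L) = 0 quantises k = nπ/L, hence E_n = ℏ²k²/2m = n²π²ℏ²/(2mL²).
E_8 = 8² × π² / (2 × 1 × 2.86²) = 38.61.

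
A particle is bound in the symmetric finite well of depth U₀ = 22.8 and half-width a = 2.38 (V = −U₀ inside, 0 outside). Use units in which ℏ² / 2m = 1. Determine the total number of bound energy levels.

N = 8

The dimensionless depth is z₀ = a√(2mU₀)/ℏ = 2.38 × √(22.80) = 11.36.
A new bound state (alternating even/odd) appears each time z₀ passes a multiple of π/2, so N = ⌊2z₀/π⌋ + 1 = ⌊7.235⌋ + 1 = 8.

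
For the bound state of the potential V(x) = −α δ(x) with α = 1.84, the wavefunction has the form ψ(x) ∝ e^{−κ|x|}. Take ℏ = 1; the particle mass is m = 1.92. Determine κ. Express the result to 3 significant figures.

Integrate −(ℏ²/2m)ψ'' − αδ(x)ψ = Eψ from −ε to +ε: the ψ'' term gives ψ'(0⁺) − ψ'(0⁻) and the δ term gives −(2mα/ℏ²)ψ(0).
With ψ ∝ e^{−κ|x|} this yields −2κ = −2mα/ℏ², so κ = mα/ℏ² = 3.533.

κ = 3.53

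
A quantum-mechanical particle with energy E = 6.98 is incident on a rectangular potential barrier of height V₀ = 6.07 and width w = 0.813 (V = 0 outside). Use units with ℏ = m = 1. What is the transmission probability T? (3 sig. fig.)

Above the barrier the interior wavenumber is k₂ = √(2m(E − V₀))/ℏ = 1.349, giving phase k₂w = 1.097.
T = [1 + V₀² sin²(k₂w) / (4E(E − V₀))]⁻¹ = 1/2.148 = 0.466.

T = 0.466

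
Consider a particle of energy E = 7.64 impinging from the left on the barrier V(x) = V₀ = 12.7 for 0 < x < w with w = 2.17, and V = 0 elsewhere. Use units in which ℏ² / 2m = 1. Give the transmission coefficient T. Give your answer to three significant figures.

T = 0.000221

E < V₀: inside the barrier ψ ∝ e^{±κx} with κ = √(2m(V₀ − E))/ℏ = 2.249.
κw = 4.881, sinh(κw) = 65.90.
The exact tunnelling result is T⁻¹ = 1 + V₀² sinh²(κw) / [4E(V₀ − E)] = 4530, so T = 0.000221.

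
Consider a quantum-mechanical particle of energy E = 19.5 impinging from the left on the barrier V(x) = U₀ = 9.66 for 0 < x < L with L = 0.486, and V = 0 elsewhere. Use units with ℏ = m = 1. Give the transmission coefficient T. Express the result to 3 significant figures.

T = 0.922

Above the barrier the interior wavenumber is k₂ = √(2m(E − U₀))/ℏ = 4.436, giving phase k₂L = 2.156.
T = [1 + U₀² sin²(k₂L) / (4E(E − U₀))]⁻¹ = 1/1.084 = 0.922.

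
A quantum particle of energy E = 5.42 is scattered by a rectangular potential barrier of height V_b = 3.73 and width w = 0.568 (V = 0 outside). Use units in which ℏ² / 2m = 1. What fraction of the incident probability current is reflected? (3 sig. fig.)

R = 0.147

Above the barrier the interior wavenumber is k₂ = √(2m(E − V_b))/ℏ = 1.300, giving phase k₂w = 0.7384.
T = [1 + V_b² sin²(k₂w) / (4E(E − V_b))]⁻¹ = 1/1.172 = 0.853.
R = 1 − T = 0.147.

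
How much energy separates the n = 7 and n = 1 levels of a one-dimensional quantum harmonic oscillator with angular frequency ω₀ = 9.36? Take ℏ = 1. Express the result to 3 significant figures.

E_n = ℏω₀(n + ½), so ΔE = (7 − 1) ℏω₀ = 6 × 9.36 = 56.16.

ΔE = 56.2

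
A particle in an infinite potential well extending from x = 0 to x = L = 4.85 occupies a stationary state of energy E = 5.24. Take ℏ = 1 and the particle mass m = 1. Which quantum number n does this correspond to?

For an infinite well E_n = n²π²ℏ²/(2mL²), so n = (L/πℏ)√(2mE).
n = (4.85/π) × √(2 × 1 × 5.24) = 4.998 → n = 5.

n = 5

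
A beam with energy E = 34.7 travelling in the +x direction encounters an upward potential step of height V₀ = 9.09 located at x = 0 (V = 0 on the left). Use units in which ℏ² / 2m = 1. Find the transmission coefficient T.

T = 0.994

The wavenumbers are k₁ = √(2mE)/ℏ = 5.891 on the left and k₂ = √(2m(E − V₀))/ℏ = 5.061 on the right.
Continuity of ψ and ψ′ at the step yields the reflection amplitude r = (k₁ − k₂)/(k₁ + k₂) = 0.07579; thus R = |r|² = 0.005745, T = 0.9943.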